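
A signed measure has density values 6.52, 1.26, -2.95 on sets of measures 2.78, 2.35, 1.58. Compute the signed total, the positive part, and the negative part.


Step 1: Compute signed measure on each set:
  Set 1: 6.52 * 2.78 = 18.1256
  Set 2: 1.26 * 2.35 = 2.961
  Set 3: -2.95 * 1.58 = -4.661
Step 2: Total signed measure = (18.1256) + (2.961) + (-4.661)
     = 16.4256
Step 3: Positive part mu+(X) = sum of positive contributions = 21.0866
Step 4: Negative part mu-(X) = |sum of negative contributions| = 4.661


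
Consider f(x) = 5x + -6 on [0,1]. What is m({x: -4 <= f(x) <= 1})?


f^(-1)([-4, 1]) = {x : -4 <= 5x + -6 <= 1}
Solving: (-4 - -6)/5 <= x <= (1 - -6)/5
= [0.4, 1.4]
Intersecting with [0,1]: [0.4, 1]
Measure = 1 - 0.4 = 0.6


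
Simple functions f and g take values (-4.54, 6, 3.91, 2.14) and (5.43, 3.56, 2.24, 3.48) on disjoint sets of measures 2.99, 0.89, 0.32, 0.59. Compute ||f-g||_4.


Step 1: Compute differences f_i - g_i:
  -4.54 - 5.43 = -9.97
  6 - 3.56 = 2.44
  3.91 - 2.24 = 1.67
  2.14 - 3.48 = -1.34
Step 2: Compute |diff|^4 * measure for each set:
  |-9.97|^4 * 2.99 = 9880.538921 * 2.99 = 29542.811373
  |2.44|^4 * 0.89 = 35.445353 * 0.89 = 31.546364
  |1.67|^4 * 0.32 = 7.777963 * 0.32 = 2.488948
  |-1.34|^4 * 0.59 = 3.224179 * 0.59 = 1.902266
Step 3: Sum = 29578.748951
Step 4: ||f-g||_4 = (29578.748951)^(1/4) = 13.114295


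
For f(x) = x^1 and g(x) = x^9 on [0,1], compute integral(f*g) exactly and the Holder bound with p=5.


Step 1: Exact integral of f*g = integral(x^10, 0, 1) = 1/11
     = 0.090909
Step 2: Holder bound with p=5, q=1.25:
  ||f||_p = (integral x^5 dx)^(1/5) = (1/6)^(1/5) = 0.698827
  ||g||_q = (integral x^11.25 dx)^(1/1.25) = (1/12.25)^(1/1.25) = 0.134738
Step 3: Holder bound = ||f||_p * ||g||_q = 0.698827 * 0.134738 = 0.094159
Verification: 0.090909 <= 0.094159 (Holder holds)


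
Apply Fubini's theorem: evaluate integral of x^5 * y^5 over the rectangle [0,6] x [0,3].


By Fubini's theorem, the double integral factors as a product of single integrals:
Step 1: integral_0^6 x^5 dx = [x^6/6] from 0 to 6
     = 6^6/6 = 7776
Step 2: integral_0^3 y^5 dy = [y^6/6] from 0 to 3
     = 3^6/6 = 121.5
Step 3: Double integral = 7776 * 121.5 = 944784


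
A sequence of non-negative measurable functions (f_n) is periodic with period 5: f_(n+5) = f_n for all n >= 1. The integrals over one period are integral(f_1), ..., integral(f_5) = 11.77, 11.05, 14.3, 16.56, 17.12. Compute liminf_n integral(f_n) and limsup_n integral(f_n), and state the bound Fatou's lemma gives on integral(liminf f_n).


The sequence (integral(f_n)) is periodic with period 5, repeating the values 11.77, 11.05, 14.3, 16.56, 17.12 indefinitely.
Step 1: For a periodic sequence, every tail (a_m, a_(m+1), ...) contains all 5 period values infinitely often.
Step 2: Hence inf of every tail = min of the period values = min(11.77, 11.05, 14.3, 16.56, 17.12) = 11.05.
        liminf_n integral(f_n) = sup over m of (inf of tail from m) = 11.05.
Step 3: Similarly sup of every tail = max of the period values = 17.12.
        limsup_n integral(f_n) = 17.12.
Step 4: Fatou's lemma: integral(liminf_n f_n) <= liminf_n integral(f_n) = 11.05.
        So the integral of the pointwise liminf is at most 11.05.


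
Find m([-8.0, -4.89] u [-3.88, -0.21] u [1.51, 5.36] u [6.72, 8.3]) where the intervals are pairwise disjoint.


For pairwise disjoint intervals, m(union) = sum of lengths.
= (-4.89 - -8.0) + (-0.21 - -3.88) + (5.36 - 1.51) + (8.3 - 6.72)
= 3.11 + 3.67 + 3.85 + 1.58
= 12.21


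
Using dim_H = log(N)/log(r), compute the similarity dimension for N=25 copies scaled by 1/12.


For a self-similar set with N copies scaled by 1/r:
dim_H = log(N)/log(r) = log(25)/log(12)
= 3.218876/2.484907
= 1.295371


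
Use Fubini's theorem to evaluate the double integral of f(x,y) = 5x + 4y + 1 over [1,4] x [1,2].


By Fubini, integrate in x first, then y.
Step 1: Fix y, integrate over x in [1,4]:
  integral(5x + 4y + 1, x=1..4)
  = 5*(4^2 - 1^2)/2 + (4y + 1)*(4 - 1)
  = 37.5 + (4y + 1)*3
  = 37.5 + 12y + 3
  = 40.5 + 12y
Step 2: Integrate over y in [1,2]:
  integral(40.5 + 12y, y=1..2)
  = 40.5*1 + 12*(2^2 - 1^2)/2
  = 40.5 + 18
  = 58.5


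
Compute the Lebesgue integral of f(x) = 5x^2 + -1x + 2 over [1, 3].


The Lebesgue integral of a Riemann-integrable function agrees with the Riemann integral.
Antiderivative F(x) = (5/3)x^3 + (-1/2)x^2 + 2x
F(3) = (5/3)*3^3 + (-1/2)*3^2 + 2*3
     = (5/3)*27 + (-1/2)*9 + 2*3
     = 45 + -4.5 + 6
     = 46.5
F(1) = 3.166667
Integral = F(3) - F(1) = 46.5 - 3.166667 = 43.333333


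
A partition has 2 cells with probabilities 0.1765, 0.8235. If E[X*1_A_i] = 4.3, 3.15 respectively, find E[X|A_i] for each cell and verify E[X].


For each cell A_i: E[X|A_i] = E[X*1_A_i] / P(A_i)
Step 1: E[X|A_1] = 4.3 / 0.1765 = 24.362606
Step 2: E[X|A_2] = 3.15 / 0.8235 = 3.825137
Verification: E[X] = sum E[X*1_A_i] = 4.3 + 3.15 = 7.45


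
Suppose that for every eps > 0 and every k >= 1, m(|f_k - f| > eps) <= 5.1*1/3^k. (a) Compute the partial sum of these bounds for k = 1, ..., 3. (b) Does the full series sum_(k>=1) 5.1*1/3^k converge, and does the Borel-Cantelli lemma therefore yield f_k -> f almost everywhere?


Step 1: List the terms 5.1*1/3^k for k = 1 to 3:
  k=1: 1.7
  k=2: 0.566667
  k=3: 0.188889
Step 2: Partial sum = 1.7 + 0.566667 + 0.188889
     = 2.455556
Step 3: The full series sum_(k>=1) 5.1*1/3^k converges (geometric series with ratio 1/3 < 1; a constant multiple of a convergent series converges).
Step 4: Fix eps > 0. Since sum_k m(|f_k - f| > eps) < infinity, the Borel-Cantelli lemma gives
        m(limsup_k {|f_k - f| > eps}) = 0, i.e. for a.e. x, |f_k(x) - f(x)| <= eps for all large k.
        Applying this with eps = 1/j for j = 1, 2, ... and intersecting the countably many full-measure sets,
        for a.e. x we get limsup_k |f_k(x) - f(x)| <= 1/j for every j, hence f_k -> f almost everywhere.
Conclusion: series converges; Borel-Cantelli yields f_k -> f a.e.


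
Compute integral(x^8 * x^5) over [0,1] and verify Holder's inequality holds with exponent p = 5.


Step 1: Exact integral of f*g = integral(x^13, 0, 1) = 1/14
     = 0.071429
Step 2: Holder bound with p=5, q=1.25:
  ||f||_p = (integral x^40 dx)^(1/5) = (1/41)^(1/5) = 0.475821
  ||g||_q = (integral x^6.25 dx)^(1/1.25) = (1/7.25)^(1/1.25) = 0.204989
Step 3: Holder bound = ||f||_p * ||g||_q = 0.475821 * 0.204989 = 0.097538
Verification: 0.071429 <= 0.097538 (Holder holds)


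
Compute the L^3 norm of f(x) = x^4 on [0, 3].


Step 1: ||f||_3 = (integral_0^3 |x^4|^3 dx)^(1/3)
     = (integral_0^3 x^12 dx)^(1/3)
Step 2: integral_0^3 x^12 dx = [x^13/(13)] from 0 to 3 = 3^13/13
     = 1594323/13 = 122640.230769
Step 3: ||f||_3 = (122640.230769)^(1/3) = 49.683363


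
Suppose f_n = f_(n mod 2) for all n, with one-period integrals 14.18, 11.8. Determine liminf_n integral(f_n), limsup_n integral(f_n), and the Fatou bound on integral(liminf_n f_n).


The sequence (integral(f_n)) is periodic with period 2, repeating the values 14.18, 11.8 indefinitely.
Step 1: For a periodic sequence, every tail (a_m, a_(m+1), ...) contains all 2 period values infinitely often.
Step 2: Hence inf of every tail = min of the period values = min(14.18, 11.8) = 11.8.
        liminf_n integral(f_n) = sup over m of (inf of tail from m) = 11.8.
Step 3: Similarly sup of every tail = max of the period values = 14.18.
        limsup_n integral(f_n) = 14.18.
Step 4: Fatou's lemma: integral(liminf_n f_n) <= liminf_n integral(f_n) = 11.8.
        So the integral of the pointwise liminf is at most 11.8.


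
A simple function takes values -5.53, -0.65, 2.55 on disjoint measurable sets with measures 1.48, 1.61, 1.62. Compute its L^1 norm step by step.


Step 1: Compute |f_i|^1 for each value:
  |-5.53|^1 = 5.53
  |-0.65|^1 = 0.65
  |2.55|^1 = 2.55
Step 2: Multiply by measures and sum:
  5.53 * 1.48 = 8.1844
  0.65 * 1.61 = 1.0465
  2.55 * 1.62 = 4.131
Sum = 8.1844 + 1.0465 + 4.131 = 13.3619
Step 3: Take the p-th root:
||f||_1 = (13.3619)^(1/1) = 13.3619


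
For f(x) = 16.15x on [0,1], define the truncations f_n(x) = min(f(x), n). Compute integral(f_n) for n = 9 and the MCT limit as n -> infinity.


f(x) = 16.15x on [0,1]; f_n(x) = min(16.15x, n). At n = 9:
Step 1: f(x) reaches 9 at x = 9/16.15 = 0.557276
Step 2: integral(f_9) = integral(16.15x, 0, 0.557276) + integral(9, 0.557276, 1)
       = 16.15*0.557276^2/2 + 9*(1 - 0.557276)
       = 2.50774 + 3.98452
       = 6.49226
Step 3: As n -> infinity, f_n increases to f, so by MCT integral(f_n) -> integral(f) = 16.15/2 = 8.075.
Convergence: integral(f_9) = 6.49226 -> 8.075 as n -> infinity


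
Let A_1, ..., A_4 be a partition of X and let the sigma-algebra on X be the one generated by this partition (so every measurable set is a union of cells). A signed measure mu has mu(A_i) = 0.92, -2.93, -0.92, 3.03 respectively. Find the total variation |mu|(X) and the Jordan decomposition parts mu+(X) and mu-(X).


Step 1: Every measurable set is a union of atoms (the cells / points), so a Hahn decomposition is
  obtained by grouping atoms by sign: P = union of atoms with mu > 0, N = union of the remaining atoms.
  Atoms in P (indices): 1, 4;  atoms in N (indices): 2, 3
  Positive values: 0.92, 3.03
  Negative values: -2.93, -0.92
Step 2: mu+(X) = mu(P) = sum of positive atom values = 3.95
Step 3: mu-(X) = -mu(N) = sum of |negative atom values| = 3.85
Step 4: |mu|(X) = mu+(X) + mu-(X) = 3.95 + 3.85 = 7.8


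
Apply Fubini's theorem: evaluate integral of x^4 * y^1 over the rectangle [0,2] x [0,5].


By Fubini's theorem, the double integral factors as a product of single integrals:
Step 1: integral_0^2 x^4 dx = [x^5/5] from 0 to 2
     = 2^5/5 = 6.4
Step 2: integral_0^5 y^1 dy = [y^2/2] from 0 to 5
     = 5^2/2 = 12.5
Step 3: Double integral = 6.4 * 12.5 = 80


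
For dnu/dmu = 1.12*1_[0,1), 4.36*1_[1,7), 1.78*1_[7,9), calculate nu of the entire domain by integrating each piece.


Integrate each piece of the Radon-Nikodym derivative:
Step 1: integral_0^1 1.12 dx = 1.12*(1-0) = 1.12*1 = 1.12
Step 2: integral_1^7 4.36 dx = 4.36*(7-1) = 4.36*6 = 26.16
Step 3: integral_7^9 1.78 dx = 1.78*(9-7) = 1.78*2 = 3.56
Total: 1.12 + 26.16 + 3.56 = 30.84


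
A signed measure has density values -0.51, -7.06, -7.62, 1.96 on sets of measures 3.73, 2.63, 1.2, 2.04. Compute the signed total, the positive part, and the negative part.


Step 1: Compute signed measure on each set:
  Set 1: -0.51 * 3.73 = -1.9023
  Set 2: -7.06 * 2.63 = -18.5678
  Set 3: -7.62 * 1.2 = -9.144
  Set 4: 1.96 * 2.04 = 3.9984
Step 2: Total signed measure = (-1.9023) + (-18.5678) + (-9.144) + (3.9984)
     = -25.6157
Step 3: Positive part mu+(X) = sum of positive contributions = 3.9984
Step 4: Negative part mu-(X) = |sum of negative contributions| = 29.6141


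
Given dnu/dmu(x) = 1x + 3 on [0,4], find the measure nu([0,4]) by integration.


nu(A) = integral_A (dnu/dmu) dmu = integral_0^4 (1x + 3) dx
Step 1: Antiderivative F(x) = (1/2)x^2 + 3x
Step 2: F(4) = (1/2)*4^2 + 3*4 = 8 + 12 = 20
Step 3: F(0) = (1/2)*0^2 + 3*0 = 0.0 + 0 = 0.0
Step 4: nu([0,4]) = F(4) - F(0) = 20 - 0.0 = 20


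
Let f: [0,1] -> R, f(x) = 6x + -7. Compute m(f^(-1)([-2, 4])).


f^(-1)([-2, 4]) = {x : -2 <= 6x + -7 <= 4}
Solving: (-2 - -7)/6 <= x <= (4 - -7)/6
= [0.833333, 1.833333]
Intersecting with [0,1]: [0.833333, 1]
Measure = 1 - 0.833333 = 0.166667


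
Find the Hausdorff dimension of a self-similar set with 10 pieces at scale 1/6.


For a self-similar set with N copies scaled by 1/r:
dim_H = log(N)/log(r) = log(10)/log(6)
= 2.302585/1.791759
= 1.285097


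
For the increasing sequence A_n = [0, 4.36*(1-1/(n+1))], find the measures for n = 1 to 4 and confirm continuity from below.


By continuity of measure from below: if A_n increases to A, then m(A_n) -> m(A).
Here A = [0, 4.36], so m(A) = 4.36
Step 1: a_1 = 4.36*(1 - 1/2) = 2.18, m(A_1) = 2.18
Step 2: a_2 = 4.36*(1 - 1/3) = 2.9067, m(A_2) = 2.9067
Step 3: a_3 = 4.36*(1 - 1/4) = 3.27, m(A_3) = 3.27
Step 4: a_4 = 4.36*(1 - 1/5) = 3.488, m(A_4) = 3.488
Limit: m(A_n) -> m([0,4.36]) = 4.36


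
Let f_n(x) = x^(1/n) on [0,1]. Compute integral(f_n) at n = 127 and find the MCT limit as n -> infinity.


At n = 127: f_127(x) = x^(1/127).
Step 1: integral(x^(1/127), 0, 1) = [x^(1/127+1) / (1/127+1)] from 0 to 1
     = 1 / (1/127 + 1) = 1 / ((127+1)/127) = 127/(127+1)
     = 127/128 = 0.992188
Step 2: As n -> infinity, f_n(x) = x^(1/n) -> 1 for x in (0,1], and f_n is increasing in n.
By MCT, lim_n integral(f_n) = integral(lim_n f_n) = integral(1, 0, 1) = 1.
Step 3: Verify convergence: 127/128 = 0.992188 -> 1


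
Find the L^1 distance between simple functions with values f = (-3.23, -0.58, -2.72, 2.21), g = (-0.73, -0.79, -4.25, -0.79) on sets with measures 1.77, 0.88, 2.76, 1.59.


Step 1: Compute differences f_i - g_i:
  -3.23 - -0.73 = -2.5
  -0.58 - -0.79 = 0.21
  -2.72 - -4.25 = 1.53
  2.21 - -0.79 = 3
Step 2: Compute |diff|^1 * measure for each set:
  |-2.5|^1 * 1.77 = 2.5 * 1.77 = 4.425
  |0.21|^1 * 0.88 = 0.21 * 0.88 = 0.1848
  |1.53|^1 * 2.76 = 1.53 * 2.76 = 4.2228
  |3|^1 * 1.59 = 3 * 1.59 = 4.77
Step 3: Sum = 13.6026
Step 4: ||f-g||_1 = (13.6026)^(1/1) = 13.6026


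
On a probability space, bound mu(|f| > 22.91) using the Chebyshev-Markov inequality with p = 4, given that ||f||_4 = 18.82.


Chebyshev/Markov inequality: mu(|f| > eps) <= (||f||_p / eps)^p
Step 1: ||f||_4 / eps = 18.82 / 22.91 = 0.821475
Step 2: Raise to power p = 4:
  (0.821475)^4 = 0.455384
Step 3: Therefore mu(|f| > 22.91) <= 0.455384


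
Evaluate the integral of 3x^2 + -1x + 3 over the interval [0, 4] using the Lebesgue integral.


The Lebesgue integral of a Riemann-integrable function agrees with the Riemann integral.
Antiderivative F(x) = (3/3)x^3 + (-1/2)x^2 + 3x
F(4) = (3/3)*4^3 + (-1/2)*4^2 + 3*4
     = (3/3)*64 + (-1/2)*16 + 3*4
     = 64 + -8 + 12
     = 68
F(0) = 0.0
Integral = F(4) - F(0) = 68 - 0.0 = 68


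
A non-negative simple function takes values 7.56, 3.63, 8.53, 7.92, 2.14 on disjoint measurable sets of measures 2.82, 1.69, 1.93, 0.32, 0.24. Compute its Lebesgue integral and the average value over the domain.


Step 1: Integral = sum(value_i * measure_i)
= 7.56*2.82 + 3.63*1.69 + 8.53*1.93 + 7.92*0.32 + 2.14*0.24
= 21.3192 + 6.1347 + 16.4629 + 2.5344 + 0.5136
= 46.9648
Step 2: Total measure of domain = 2.82 + 1.69 + 1.93 + 0.32 + 0.24 = 7
Step 3: Average value = 46.9648 / 7 = 6.709257


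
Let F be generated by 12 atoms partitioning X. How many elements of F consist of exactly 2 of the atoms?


Each element of F is a union of some subset of the 12 atoms.
Elements that are unions of exactly 2 atoms correspond to 2-element subsets of the 12 atoms.
Count = C(12, 2) = 12! / (2! * 10!) = 66.


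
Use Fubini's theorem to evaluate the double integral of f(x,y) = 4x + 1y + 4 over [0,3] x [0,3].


By Fubini, integrate in x first, then y.
Step 1: Fix y, integrate over x in [0,3]:
  integral(4x + 1y + 4, x=0..3)
  = 4*(3^2 - 0^2)/2 + (1y + 4)*(3 - 0)
  = 18 + (1y + 4)*3
  = 18 + 3y + 12
  = 30 + 3y
Step 2: Integrate over y in [0,3]:
  integral(30 + 3y, y=0..3)
  = 30*3 + 3*(3^2 - 0^2)/2
  = 90 + 13.5
  = 103.5


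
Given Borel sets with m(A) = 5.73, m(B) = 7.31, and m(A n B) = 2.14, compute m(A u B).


By inclusion-exclusion: m(A u B) = m(A) + m(B) - m(A n B)
= 5.73 + 7.31 - 2.14
= 10.9


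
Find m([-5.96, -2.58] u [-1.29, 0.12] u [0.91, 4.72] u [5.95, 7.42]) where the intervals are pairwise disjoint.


For pairwise disjoint intervals, m(union) = sum of lengths.
= (-2.58 - -5.96) + (0.12 - -1.29) + (4.72 - 0.91) + (7.42 - 5.95)
= 3.38 + 1.41 + 3.81 + 1.47
= 10.07


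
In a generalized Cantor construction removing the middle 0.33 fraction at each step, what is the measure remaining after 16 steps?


Step 1: At each step, fraction remaining = 1 - 0.33 = 0.67
Step 2: After 16 steps, measure = (0.67)^16
Result = 0.001649


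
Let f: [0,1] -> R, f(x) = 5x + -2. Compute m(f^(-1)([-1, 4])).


f^(-1)([-1, 4]) = {x : -1 <= 5x + -2 <= 4}
Solving: (-1 - -2)/5 <= x <= (4 - -2)/5
= [0.2, 1.2]
Intersecting with [0,1]: [0.2, 1]
Measure = 1 - 0.2 = 0.8


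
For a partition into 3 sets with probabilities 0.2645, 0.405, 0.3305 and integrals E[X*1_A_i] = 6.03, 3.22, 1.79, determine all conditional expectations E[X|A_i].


For each cell A_i: E[X|A_i] = E[X*1_A_i] / P(A_i)
Step 1: E[X|A_1] = 6.03 / 0.2645 = 22.797732
Step 2: E[X|A_2] = 3.22 / 0.405 = 7.950617
Step 3: E[X|A_3] = 1.79 / 0.3305 = 5.416036
Verification: E[X] = sum E[X*1_A_i] = 6.03 + 3.22 + 1.79 = 11.04


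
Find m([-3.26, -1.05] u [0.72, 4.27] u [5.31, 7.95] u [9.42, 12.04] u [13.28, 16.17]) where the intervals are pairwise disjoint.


For pairwise disjoint intervals, m(union) = sum of lengths.
= (-1.05 - -3.26) + (4.27 - 0.72) + (7.95 - 5.31) + (12.04 - 9.42) + (16.17 - 13.28)
= 2.21 + 3.55 + 2.64 + 2.62 + 2.89
= 13.91


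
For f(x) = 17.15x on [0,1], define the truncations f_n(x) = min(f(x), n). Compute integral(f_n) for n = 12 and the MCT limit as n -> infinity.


f(x) = 17.15x on [0,1]; f_n(x) = min(17.15x, n). At n = 12:
Step 1: f(x) reaches 12 at x = 12/17.15 = 0.699708
Step 2: integral(f_12) = integral(17.15x, 0, 0.699708) + integral(12, 0.699708, 1)
       = 17.15*0.699708^2/2 + 12*(1 - 0.699708)
       = 4.198251 + 3.603499
       = 7.801749
Step 3: As n -> infinity, f_n increases to f, so by MCT integral(f_n) -> integral(f) = 17.15/2 = 8.575.
Convergence: integral(f_12) = 7.801749 -> 8.575 as n -> infinity


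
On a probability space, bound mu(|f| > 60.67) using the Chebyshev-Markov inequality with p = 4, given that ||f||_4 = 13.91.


Chebyshev/Markov inequality: mu(|f| > eps) <= (||f||_p / eps)^p
Step 1: ||f||_4 / eps = 13.91 / 60.67 = 0.229273
Step 2: Raise to power p = 4:
  (0.229273)^4 = 0.002763
Step 3: Therefore mu(|f| > 60.67) <= 0.002763


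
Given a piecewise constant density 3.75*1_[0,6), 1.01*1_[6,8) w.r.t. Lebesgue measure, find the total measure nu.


Integrate each piece of the Radon-Nikodym derivative:
Step 1: integral_0^6 3.75 dx = 3.75*(6-0) = 3.75*6 = 22.5
Step 2: integral_6^8 1.01 dx = 1.01*(8-6) = 1.01*2 = 2.02
Total: 22.5 + 2.02 = 24.52


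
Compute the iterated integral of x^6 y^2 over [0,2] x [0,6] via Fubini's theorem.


By Fubini's theorem, the double integral factors as a product of single integrals:
Step 1: integral_0^2 x^6 dx = [x^7/7] from 0 to 2
     = 2^7/7 = 18.285714
Step 2: integral_0^6 y^2 dy = [y^3/3] from 0 to 6
     = 6^3/3 = 72
Step 3: Double integral = 18.285714 * 72 = 1316.571429


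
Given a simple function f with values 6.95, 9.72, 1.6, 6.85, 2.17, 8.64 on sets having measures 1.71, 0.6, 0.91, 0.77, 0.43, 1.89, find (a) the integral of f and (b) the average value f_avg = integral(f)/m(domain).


Step 1: Integral = sum(value_i * measure_i)
= 6.95*1.71 + 9.72*0.6 + 1.6*0.91 + 6.85*0.77 + 2.17*0.43 + 8.64*1.89
= 11.8845 + 5.832 + 1.456 + 5.2745 + 0.9331 + 16.3296
= 41.7097
Step 2: Total measure of domain = 1.71 + 0.6 + 0.91 + 0.77 + 0.43 + 1.89 = 6.31
Step 3: Average value = 41.7097 / 6.31 = 6.610095


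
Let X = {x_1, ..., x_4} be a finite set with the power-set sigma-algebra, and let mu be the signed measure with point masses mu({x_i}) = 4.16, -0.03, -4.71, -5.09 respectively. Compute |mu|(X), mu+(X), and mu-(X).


Step 1: Every measurable set is a union of atoms (the cells / points), so a Hahn decomposition is
  obtained by grouping atoms by sign: P = union of atoms with mu > 0, N = union of the remaining atoms.
  Atoms in P (indices): 1;  atoms in N (indices): 2, 3, 4
  Positive values: 4.16
  Negative values: -0.03, -4.71, -5.09
Step 2: mu+(X) = mu(P) = sum of positive atom values = 4.16
Step 3: mu-(X) = -mu(N) = sum of |negative atom values| = 9.83
Step 4: |mu|(X) = mu+(X) + mu-(X) = 4.16 + 9.83 = 13.99


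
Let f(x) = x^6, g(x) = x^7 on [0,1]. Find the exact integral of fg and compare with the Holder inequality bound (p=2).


Step 1: Exact integral of f*g = integral(x^13, 0, 1) = 1/14
     = 0.071429
Step 2: Holder bound with p=2, q=2:
  ||f||_p = (integral x^12 dx)^(1/2) = (1/13)^(1/2) = 0.27735
  ||g||_q = (integral x^14 dx)^(1/2) = (1/15)^(1/2) = 0.258199
Step 3: Holder bound = ||f||_p * ||g||_q = 0.27735 * 0.258199 = 0.071611
Verification: 0.071429 <= 0.071611 (Holder holds)


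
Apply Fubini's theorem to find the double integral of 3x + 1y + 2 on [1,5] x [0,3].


By Fubini, integrate in x first, then y.
Step 1: Fix y, integrate over x in [1,5]:
  integral(3x + 1y + 2, x=1..5)
  = 3*(5^2 - 1^2)/2 + (1y + 2)*(5 - 1)
  = 36 + (1y + 2)*4
  = 36 + 4y + 8
  = 44 + 4y
Step 2: Integrate over y in [0,3]:
  integral(44 + 4y, y=0..3)
  = 44*3 + 4*(3^2 - 0^2)/2
  = 132 + 18
  = 150


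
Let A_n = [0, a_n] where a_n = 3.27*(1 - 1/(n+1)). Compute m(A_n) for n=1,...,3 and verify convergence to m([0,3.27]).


By continuity of measure from below: if A_n increases to A, then m(A_n) -> m(A).
Here A = [0, 3.27], so m(A) = 3.27
Step 1: a_1 = 3.27*(1 - 1/2) = 1.635, m(A_1) = 1.635
Step 2: a_2 = 3.27*(1 - 1/3) = 2.18, m(A_2) = 2.18
Step 3: a_3 = 3.27*(1 - 1/4) = 2.4525, m(A_3) = 2.4525
Limit: m(A_n) -> m([0,3.27]) = 3.27


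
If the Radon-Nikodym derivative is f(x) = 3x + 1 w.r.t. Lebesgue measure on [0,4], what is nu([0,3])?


nu(A) = integral_A (dnu/dmu) dmu = integral_0^3 (3x + 1) dx
Step 1: Antiderivative F(x) = (3/2)x^2 + 1x
Step 2: F(3) = (3/2)*3^2 + 1*3 = 13.5 + 3 = 16.5
Step 3: F(0) = (3/2)*0^2 + 1*0 = 0.0 + 0 = 0.0
Step 4: nu([0,3]) = F(3) - F(0) = 16.5 - 0.0 = 16.5


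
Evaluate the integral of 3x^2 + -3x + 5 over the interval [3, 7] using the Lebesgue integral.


The Lebesgue integral of a Riemann-integrable function agrees with the Riemann integral.
Antiderivative F(x) = (3/3)x^3 + (-3/2)x^2 + 5x
F(7) = (3/3)*7^3 + (-3/2)*7^2 + 5*7
     = (3/3)*343 + (-3/2)*49 + 5*7
     = 343 + -73.5 + 35
     = 304.5
F(3) = 28.5
Integral = F(7) - F(3) = 304.5 - 28.5 = 276


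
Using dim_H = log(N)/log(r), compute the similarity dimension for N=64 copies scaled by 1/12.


For a self-similar set with N copies scaled by 1/r:
dim_H = log(N)/log(r) = log(64)/log(12)
= 4.158883/2.484907
= 1.673658


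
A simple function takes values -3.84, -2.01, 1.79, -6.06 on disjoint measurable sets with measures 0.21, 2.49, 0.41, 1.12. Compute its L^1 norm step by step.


Step 1: Compute |f_i|^1 for each value:
  |-3.84|^1 = 3.84
  |-2.01|^1 = 2.01
  |1.79|^1 = 1.79
  |-6.06|^1 = 6.06
Step 2: Multiply by measures and sum:
  3.84 * 0.21 = 0.8064
  2.01 * 2.49 = 5.0049
  1.79 * 0.41 = 0.7339
  6.06 * 1.12 = 6.7872
Sum = 0.8064 + 5.0049 + 0.7339 + 6.7872 = 13.3324
Step 3: Take the p-th root:
||f||_1 = (13.3324)^(1/1) = 13.3324


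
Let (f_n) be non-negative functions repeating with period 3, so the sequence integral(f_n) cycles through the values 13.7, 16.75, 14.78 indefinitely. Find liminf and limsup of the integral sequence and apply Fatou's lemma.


The sequence (integral(f_n)) is periodic with period 3, repeating the values 13.7, 16.75, 14.78 indefinitely.
Step 1: For a periodic sequence, every tail (a_m, a_(m+1), ...) contains all 3 period values infinitely often.
Step 2: Hence inf of every tail = min of the period values = min(13.7, 16.75, 14.78) = 13.7.
        liminf_n integral(f_n) = sup over m of (inf of tail from m) = 13.7.
Step 3: Similarly sup of every tail = max of the period values = 16.75.
        limsup_n integral(f_n) = 16.75.
Step 4: Fatou's lemma: integral(liminf_n f_n) <= liminf_n integral(f_n) = 13.7.
        So the integral of the pointwise liminf is at most 13.7.


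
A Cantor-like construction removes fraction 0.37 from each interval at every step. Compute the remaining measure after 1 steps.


Step 1: At each step, fraction remaining = 1 - 0.37 = 0.63
Step 2: After 1 steps, measure = (0.63)^1
Step 3: Computing the power step by step:
  After step 1: 0.63
Result = 0.63


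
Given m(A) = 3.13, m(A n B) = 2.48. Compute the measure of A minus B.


m(A \ B) = m(A) - m(A n B)
= 3.13 - 2.48
= 0.65


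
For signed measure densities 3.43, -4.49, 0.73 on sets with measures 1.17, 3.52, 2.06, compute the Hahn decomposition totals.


Step 1: Compute signed measure on each set:
  Set 1: 3.43 * 1.17 = 4.0131
  Set 2: -4.49 * 3.52 = -15.8048
  Set 3: 0.73 * 2.06 = 1.5038
Step 2: Total signed measure = (4.0131) + (-15.8048) + (1.5038)
     = -10.2879
Step 3: Positive part mu+(X) = sum of positive contributions = 5.5169
Step 4: Negative part mu-(X) = |sum of negative contributions| = 15.8048


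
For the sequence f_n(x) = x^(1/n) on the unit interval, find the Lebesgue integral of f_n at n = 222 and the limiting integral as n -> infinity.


At n = 222: f_222(x) = x^(1/222).
Step 1: integral(x^(1/222), 0, 1) = [x^(1/222+1) / (1/222+1)] from 0 to 1
     = 1 / (1/222 + 1) = 1 / ((222+1)/222) = 222/(222+1)
     = 222/223 = 0.995516
Step 2: As n -> infinity, f_n(x) = x^(1/n) -> 1 for x in (0,1], and f_n is increasing in n.
By MCT, lim_n integral(f_n) = integral(lim_n f_n) = integral(1, 0, 1) = 1.
Step 3: Verify convergence: 222/223 = 0.995516 -> 1


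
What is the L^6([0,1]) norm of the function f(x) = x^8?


Step 1: ||f||_6 = (integral_0^1 |x^8|^6 dx)^(1/6)
     = (integral_0^1 x^48 dx)^(1/6)
Step 2: integral_0^1 x^48 dx = [x^49/(49)] from 0 to 1 = 1^49/49
     = 1/49 = 0.020408
Step 3: ||f||_6 = (0.020408)^(1/6) = 0.522758


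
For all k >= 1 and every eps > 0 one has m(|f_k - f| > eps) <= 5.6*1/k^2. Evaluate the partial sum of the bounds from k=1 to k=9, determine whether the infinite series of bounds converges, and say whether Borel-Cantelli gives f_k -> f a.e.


Step 1: List the terms 5.6*1/k^2 for k = 1 to 9:
  k=1: 5.6
  k=2: 1.4
  k=3: 0.622222
  k=4: 0.35
  k=5: 0.224
  k=6: 0.155556
  k=7: 0.114286
  k=8: 0.0875
  k=9: 0.069136
Step 2: Partial sum = 5.6 + 1.4 + 0.622222 + 0.35 + 0.224 + 0.155556 + 0.114286 + 0.0875 + 0.069136
     = 8.622699
Step 3: The full series sum_(k>=1) 5.6*1/k^2 converges (p-series with p = 2 > 1; a constant multiple of a convergent series converges).
Step 4: Fix eps > 0. Since sum_k m(|f_k - f| > eps) < infinity, the Borel-Cantelli lemma gives
        m(limsup_k {|f_k - f| > eps}) = 0, i.e. for a.e. x, |f_k(x) - f(x)| <= eps for all large k.
        Applying this with eps = 1/j for j = 1, 2, ... and intersecting the countably many full-measure sets,
        for a.e. x we get limsup_k |f_k(x) - f(x)| <= 1/j for every j, hence f_k -> f almost everywhere.
Conclusion: series converges; Borel-Cantelli yields f_k -> f a.e.


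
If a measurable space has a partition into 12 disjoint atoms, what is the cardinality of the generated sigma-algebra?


Each element of the sigma-algebra is a union of some subset of the 12 atoms.
The number of such subsets is 2^12 = 4096.


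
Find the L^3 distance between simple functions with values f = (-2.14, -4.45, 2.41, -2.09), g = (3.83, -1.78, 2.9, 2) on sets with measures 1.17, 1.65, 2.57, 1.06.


Step 1: Compute differences f_i - g_i:
  -2.14 - 3.83 = -5.97
  -4.45 - -1.78 = -2.67
  2.41 - 2.9 = -0.49
  -2.09 - 2 = -4.09
Step 2: Compute |diff|^3 * measure for each set:
  |-5.97|^3 * 1.17 = 212.776173 * 1.17 = 248.948122
  |-2.67|^3 * 1.65 = 19.034163 * 1.65 = 31.406369
  |-0.49|^3 * 2.57 = 0.117649 * 2.57 = 0.302358
  |-4.09|^3 * 1.06 = 68.417929 * 1.06 = 72.523005
Step 3: Sum = 353.179854
Step 4: ||f-g||_3 = (353.179854)^(1/3) = 7.068577


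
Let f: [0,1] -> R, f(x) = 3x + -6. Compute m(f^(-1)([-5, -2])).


f^(-1)([-5, -2]) = {x : -5 <= 3x + -6 <= -2}
Solving: (-5 - -6)/3 <= x <= (-2 - -6)/3
= [0.333333, 1.333333]
Intersecting with [0,1]: [0.333333, 1]
Measure = 1 - 0.333333 = 0.666667


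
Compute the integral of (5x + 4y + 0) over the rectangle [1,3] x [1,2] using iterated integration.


By Fubini, integrate in x first, then y.
Step 1: Fix y, integrate over x in [1,3]:
  integral(5x + 4y + 0, x=1..3)
  = 5*(3^2 - 1^2)/2 + (4y + 0)*(3 - 1)
  = 20 + (4y + 0)*2
  = 20 + 8y + 0
  = 20 + 8y
Step 2: Integrate over y in [1,2]:
  integral(20 + 8y, y=1..2)
  = 20*1 + 8*(2^2 - 1^2)/2
  = 20 + 12
  = 32


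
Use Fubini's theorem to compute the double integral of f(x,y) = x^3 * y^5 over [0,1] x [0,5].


By Fubini's theorem, the double integral factors as a product of single integrals:
Step 1: integral_0^1 x^3 dx = [x^4/4] from 0 to 1
     = 1^4/4 = 0.25
Step 2: integral_0^5 y^5 dy = [y^6/6] from 0 to 5
     = 5^6/6 = 2604.166667
Step 3: Double integral = 0.25 * 2604.166667 = 651.041667


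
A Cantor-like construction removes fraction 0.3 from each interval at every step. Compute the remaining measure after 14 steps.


Step 1: At each step, fraction remaining = 1 - 0.3 = 0.7
Step 2: After 14 steps, measure = (0.7)^14
Result = 0.006782


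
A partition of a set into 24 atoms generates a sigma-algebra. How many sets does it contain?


Each element of the sigma-algebra is a union of some subset of the 24 atoms.
The number of such subsets is 2^24 = 16777216.


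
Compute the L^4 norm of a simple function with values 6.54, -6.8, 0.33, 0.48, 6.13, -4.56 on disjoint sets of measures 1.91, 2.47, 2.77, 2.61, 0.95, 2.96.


Step 1: Compute |f_i|^4 for each value:
  |6.54|^4 = 1829.409767
  |-6.8|^4 = 2138.1376
  |0.33|^4 = 0.011859
  |0.48|^4 = 0.053084
  |6.13|^4 = 1412.023414
  |-4.56|^4 = 432.373801
Step 2: Multiply by measures and sum:
  1829.409767 * 1.91 = 3494.172654
  2138.1376 * 2.47 = 5281.199872
  0.011859 * 2.77 = 0.03285
  0.053084 * 2.61 = 0.13855
  1412.023414 * 0.95 = 1341.422243
  432.373801 * 2.96 = 1279.826451
Sum = 3494.172654 + 5281.199872 + 0.03285 + 0.13855 + 1341.422243 + 1279.826451 = 11396.79262
Step 3: Take the p-th root:
||f||_4 = (11396.79262)^(1/4) = 10.332268


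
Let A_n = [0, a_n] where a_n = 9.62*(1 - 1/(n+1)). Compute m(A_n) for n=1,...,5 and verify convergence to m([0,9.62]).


By continuity of measure from below: if A_n increases to A, then m(A_n) -> m(A).
Here A = [0, 9.62], so m(A) = 9.62
Step 1: a_1 = 9.62*(1 - 1/2) = 4.81, m(A_1) = 4.81
Step 2: a_2 = 9.62*(1 - 1/3) = 6.4133, m(A_2) = 6.4133
Step 3: a_3 = 9.62*(1 - 1/4) = 7.215, m(A_3) = 7.215
Step 4: a_4 = 9.62*(1 - 1/5) = 7.696, m(A_4) = 7.696
Step 5: a_5 = 9.62*(1 - 1/6) = 8.0167, m(A_5) = 8.0167
Limit: m(A_n) -> m([0,9.62]) = 9.62


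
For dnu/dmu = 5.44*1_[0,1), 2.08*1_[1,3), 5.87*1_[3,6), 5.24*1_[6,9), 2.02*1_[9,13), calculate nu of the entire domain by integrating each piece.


Integrate each piece of the Radon-Nikodym derivative:
Step 1: integral_0^1 5.44 dx = 5.44*(1-0) = 5.44*1 = 5.44
Step 2: integral_1^3 2.08 dx = 2.08*(3-1) = 2.08*2 = 4.16
Step 3: integral_3^6 5.87 dx = 5.87*(6-3) = 5.87*3 = 17.61
Step 4: integral_6^9 5.24 dx = 5.24*(9-6) = 5.24*3 = 15.72
Step 5: integral_9^13 2.02 dx = 2.02*(13-9) = 2.02*4 = 8.08
Total: 5.44 + 4.16 + 17.61 + 15.72 + 8.08 = 51.01


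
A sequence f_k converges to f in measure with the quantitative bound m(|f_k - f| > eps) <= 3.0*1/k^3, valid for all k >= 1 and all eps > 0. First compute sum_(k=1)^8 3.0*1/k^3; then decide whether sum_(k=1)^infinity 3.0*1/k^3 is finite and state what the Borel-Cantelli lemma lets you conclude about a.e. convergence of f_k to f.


Step 1: List the terms 3.0*1/k^3 for k = 1 to 8:
  k=1: 3
  k=2: 0.375
  k=3: 0.111111
  k=4: 0.046875
  k=5: 0.024
  k=6: 0.013889
  k=7: 0.008746
  k=8: 0.005859
Step 2: Partial sum = 3 + 0.375 + 0.111111 + 0.046875 + 0.024 + 0.013889 + 0.008746 + 0.005859
     = 3.585481
Step 3: The full series sum_(k>=1) 3.0*1/k^3 converges (p-series with p = 3 > 1; a constant multiple of a convergent series converges).
Step 4: Fix eps > 0. Since sum_k m(|f_k - f| > eps) < infinity, the Borel-Cantelli lemma gives
        m(limsup_k {|f_k - f| > eps}) = 0, i.e. for a.e. x, |f_k(x) - f(x)| <= eps for all large k.
        Applying this with eps = 1/j for j = 1, 2, ... and intersecting the countably many full-measure sets,
        for a.e. x we get limsup_k |f_k(x) - f(x)| <= 1/j for every j, hence f_k -> f almost everywhere.
Conclusion: series converges; Borel-Cantelli yields f_k -> f a.e.


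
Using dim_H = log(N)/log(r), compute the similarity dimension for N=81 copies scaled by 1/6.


For a self-similar set with N copies scaled by 1/r:
dim_H = log(N)/log(r) = log(81)/log(6)
= 4.394449/1.791759
= 2.452589


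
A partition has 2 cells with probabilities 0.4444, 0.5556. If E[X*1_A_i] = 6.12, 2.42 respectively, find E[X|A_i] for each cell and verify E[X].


For each cell A_i: E[X|A_i] = E[X*1_A_i] / P(A_i)
Step 1: E[X|A_1] = 6.12 / 0.4444 = 13.771377
Step 2: E[X|A_2] = 2.42 / 0.5556 = 4.355652
Verification: E[X] = sum E[X*1_A_i] = 6.12 + 2.42 = 8.54


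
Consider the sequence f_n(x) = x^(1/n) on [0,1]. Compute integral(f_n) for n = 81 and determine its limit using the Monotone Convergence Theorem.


At n = 81: f_81(x) = x^(1/81).
Step 1: integral(x^(1/81), 0, 1) = [x^(1/81+1) / (1/81+1)] from 0 to 1
     = 1 / (1/81 + 1) = 1 / ((81+1)/81) = 81/(81+1)
     = 81/82 = 0.987805
Step 2: As n -> infinity, f_n(x) = x^(1/n) -> 1 for x in (0,1], and f_n is increasing in n.
By MCT, lim_n integral(f_n) = integral(lim_n f_n) = integral(1, 0, 1) = 1.
Step 3: Verify convergence: 81/82 = 0.987805 -> 1


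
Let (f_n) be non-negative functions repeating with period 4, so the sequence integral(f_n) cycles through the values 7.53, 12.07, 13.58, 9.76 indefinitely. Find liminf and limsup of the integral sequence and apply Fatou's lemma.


The sequence (integral(f_n)) is periodic with period 4, repeating the values 7.53, 12.07, 13.58, 9.76 indefinitely.
Step 1: For a periodic sequence, every tail (a_m, a_(m+1), ...) contains all 4 period values infinitely often.
Step 2: Hence inf of every tail = min of the period values = min(7.53, 12.07, 13.58, 9.76) = 7.53.
        liminf_n integral(f_n) = sup over m of (inf of tail from m) = 7.53.
Step 3: Similarly sup of every tail = max of the period values = 13.58.
        limsup_n integral(f_n) = 13.58.
Step 4: Fatou's lemma: integral(liminf_n f_n) <= liminf_n integral(f_n) = 7.53.
        So the integral of the pointwise liminf is at most 7.53.


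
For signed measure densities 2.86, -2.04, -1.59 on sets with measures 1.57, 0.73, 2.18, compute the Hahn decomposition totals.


Step 1: Compute signed measure on each set:
  Set 1: 2.86 * 1.57 = 4.4902
  Set 2: -2.04 * 0.73 = -1.4892
  Set 3: -1.59 * 2.18 = -3.4662
Step 2: Total signed measure = (4.4902) + (-1.4892) + (-3.4662)
     = -0.4652
Step 3: Positive part mu+(X) = sum of positive contributions = 4.4902
Step 4: Negative part mu-(X) = |sum of negative contributions| = 4.9554


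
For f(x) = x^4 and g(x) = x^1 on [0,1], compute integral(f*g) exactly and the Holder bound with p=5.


Step 1: Exact integral of f*g = integral(x^5, 0, 1) = 1/6
     = 0.166667
Step 2: Holder bound with p=5, q=1.25:
  ||f||_p = (integral x^20 dx)^(1/5) = (1/21)^(1/5) = 0.543946
  ||g||_q = (integral x^1.25 dx)^(1/1.25) = (1/2.25)^(1/1.25) = 0.522702
Step 3: Holder bound = ||f||_p * ||g||_q = 0.543946 * 0.522702 = 0.284322
Verification: 0.166667 <= 0.284322 (Holder holds)


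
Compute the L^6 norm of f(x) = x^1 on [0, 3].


Step 1: ||f||_6 = (integral_0^3 |x^1|^6 dx)^(1/6)
     = (integral_0^3 x^6 dx)^(1/6)
Step 2: integral_0^3 x^6 dx = [x^7/(7)] from 0 to 3 = 3^7/7
     = 2187/7 = 312.428571
Step 3: ||f||_6 = (312.428571)^(1/6) = 2.604904


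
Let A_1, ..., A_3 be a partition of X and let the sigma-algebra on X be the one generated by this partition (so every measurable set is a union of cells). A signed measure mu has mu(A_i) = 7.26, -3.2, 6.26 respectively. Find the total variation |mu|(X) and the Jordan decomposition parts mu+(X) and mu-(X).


Step 1: Every measurable set is a union of atoms (the cells / points), so a Hahn decomposition is
  obtained by grouping atoms by sign: P = union of atoms with mu > 0, N = union of the remaining atoms.
  Atoms in P (indices): 1, 3;  atoms in N (indices): 2
  Positive values: 7.26, 6.26
  Negative values: -3.2
Step 2: mu+(X) = mu(P) = sum of positive atom values = 13.52
Step 3: mu-(X) = -mu(N) = sum of |negative atom values| = 3.2
Step 4: |mu|(X) = mu+(X) + mu-(X) = 13.52 + 3.2 = 16.72


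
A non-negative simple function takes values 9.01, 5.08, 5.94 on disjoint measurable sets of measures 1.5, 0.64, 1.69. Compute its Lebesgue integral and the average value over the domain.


Step 1: Integral = sum(value_i * measure_i)
= 9.01*1.5 + 5.08*0.64 + 5.94*1.69
= 13.515 + 3.2512 + 10.0386
= 26.8048
Step 2: Total measure of domain = 1.5 + 0.64 + 1.69 = 3.83
Step 3: Average value = 26.8048 / 3.83 = 6.998642


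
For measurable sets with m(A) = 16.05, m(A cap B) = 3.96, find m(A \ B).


m(A \ B) = m(A) - m(A n B)
= 16.05 - 3.96
= 12.09


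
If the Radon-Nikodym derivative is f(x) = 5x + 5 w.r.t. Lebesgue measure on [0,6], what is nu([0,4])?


nu(A) = integral_A (dnu/dmu) dmu = integral_0^4 (5x + 5) dx
Step 1: Antiderivative F(x) = (5/2)x^2 + 5x
Step 2: F(4) = (5/2)*4^2 + 5*4 = 40 + 20 = 60
Step 3: F(0) = (5/2)*0^2 + 5*0 = 0.0 + 0 = 0.0
Step 4: nu([0,4]) = F(4) - F(0) = 60 - 0.0 = 60


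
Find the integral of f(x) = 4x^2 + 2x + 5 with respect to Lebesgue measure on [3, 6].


The Lebesgue integral of a Riemann-integrable function agrees with the Riemann integral.
Antiderivative F(x) = (4/3)x^3 + (2/2)x^2 + 5x
F(6) = (4/3)*6^3 + (2/2)*6^2 + 5*6
     = (4/3)*216 + (2/2)*36 + 5*6
     = 288 + 36 + 30
     = 354
F(3) = 60
Integral = F(6) - F(3) = 354 - 60 = 294


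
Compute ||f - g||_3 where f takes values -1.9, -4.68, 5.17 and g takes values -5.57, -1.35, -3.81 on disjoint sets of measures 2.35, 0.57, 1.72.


Step 1: Compute differences f_i - g_i:
  -1.9 - -5.57 = 3.67
  -4.68 - -1.35 = -3.33
  5.17 - -3.81 = 8.98
Step 2: Compute |diff|^3 * measure for each set:
  |3.67|^3 * 2.35 = 49.430863 * 2.35 = 116.162528
  |-3.33|^3 * 0.57 = 36.926037 * 0.57 = 21.047841
  |8.98|^3 * 1.72 = 724.150792 * 1.72 = 1245.539362
Step 3: Sum = 1382.749731
Step 4: ||f-g||_3 = (1382.749731)^(1/3) = 11.140753


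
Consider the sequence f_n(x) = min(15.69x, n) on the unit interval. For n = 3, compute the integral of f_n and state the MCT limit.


f(x) = 15.69x on [0,1]; f_n(x) = min(15.69x, n). At n = 3:
Step 1: f(x) reaches 3 at x = 3/15.69 = 0.191205
Step 2: integral(f_3) = integral(15.69x, 0, 0.191205) + integral(3, 0.191205, 1)
       = 15.69*0.191205^2/2 + 3*(1 - 0.191205)
       = 0.286807 + 2.426386
       = 2.713193
Step 3: As n -> infinity, f_n increases to f, so by MCT integral(f_n) -> integral(f) = 15.69/2 = 7.845.
Convergence: integral(f_3) = 2.713193 -> 7.845 as n -> infinity


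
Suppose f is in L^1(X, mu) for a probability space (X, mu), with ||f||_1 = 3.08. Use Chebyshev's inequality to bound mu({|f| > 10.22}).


Chebyshev/Markov inequality: mu(|f| > eps) <= (||f||_p / eps)^p
Step 1: ||f||_1 / eps = 3.08 / 10.22 = 0.30137
Step 2: Raise to power p = 1:
  (0.30137)^1 = 0.30137
Step 3: Therefore mu(|f| > 10.22) <= 0.30137


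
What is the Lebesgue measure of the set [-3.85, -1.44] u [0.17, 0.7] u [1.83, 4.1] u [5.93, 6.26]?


For pairwise disjoint intervals, m(union) = sum of lengths.
= (-1.44 - -3.85) + (0.7 - 0.17) + (4.1 - 1.83) + (6.26 - 5.93)
= 2.41 + 0.53 + 2.27 + 0.33
= 5.54


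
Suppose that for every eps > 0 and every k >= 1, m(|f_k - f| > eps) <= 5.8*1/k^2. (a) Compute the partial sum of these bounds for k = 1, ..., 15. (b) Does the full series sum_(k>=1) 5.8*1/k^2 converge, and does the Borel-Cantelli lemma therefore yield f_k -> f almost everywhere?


Step 1: List the terms 5.8*1/k^2 for k = 1 to 15:
  k=1: 5.8
  k=2: 1.45
  k=3: 0.644444
  k=4: 0.3625
  k=5: 0.232
  k=6: 0.161111
  k=7: 0.118367
  k=8: 0.090625
  k=9: 0.071605
  k=10: 0.058
  k=11: 0.047934
  k=12: 0.040278
  k=13: 0.03432
  k=14: 0.029592
  k=15: 0.025778
Step 2: Partial sum = 5.8 + 1.45 + 0.644444 + 0.3625 + 0.232 + 0.161111 + 0.118367 + 0.090625 + 0.071605 + 0.058 + 0.047934 + 0.040278 + 0.03432 + 0.029592 + 0.025778
     = 9.166554
Step 3: The full series sum_(k>=1) 5.8*1/k^2 converges (p-series with p = 2 > 1; a constant multiple of a convergent series converges).
Step 4: Fix eps > 0. Since sum_k m(|f_k - f| > eps) < infinity, the Borel-Cantelli lemma gives
        m(limsup_k {|f_k - f| > eps}) = 0, i.e. for a.e. x, |f_k(x) - f(x)| <= eps for all large k.
        Applying this with eps = 1/j for j = 1, 2, ... and intersecting the countably many full-measure sets,
        for a.e. x we get limsup_k |f_k(x) - f(x)| <= 1/j for every j, hence f_k -> f almost everywhere.
Conclusion: series converges; Borel-Cantelli yields f_k -> f a.e.
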